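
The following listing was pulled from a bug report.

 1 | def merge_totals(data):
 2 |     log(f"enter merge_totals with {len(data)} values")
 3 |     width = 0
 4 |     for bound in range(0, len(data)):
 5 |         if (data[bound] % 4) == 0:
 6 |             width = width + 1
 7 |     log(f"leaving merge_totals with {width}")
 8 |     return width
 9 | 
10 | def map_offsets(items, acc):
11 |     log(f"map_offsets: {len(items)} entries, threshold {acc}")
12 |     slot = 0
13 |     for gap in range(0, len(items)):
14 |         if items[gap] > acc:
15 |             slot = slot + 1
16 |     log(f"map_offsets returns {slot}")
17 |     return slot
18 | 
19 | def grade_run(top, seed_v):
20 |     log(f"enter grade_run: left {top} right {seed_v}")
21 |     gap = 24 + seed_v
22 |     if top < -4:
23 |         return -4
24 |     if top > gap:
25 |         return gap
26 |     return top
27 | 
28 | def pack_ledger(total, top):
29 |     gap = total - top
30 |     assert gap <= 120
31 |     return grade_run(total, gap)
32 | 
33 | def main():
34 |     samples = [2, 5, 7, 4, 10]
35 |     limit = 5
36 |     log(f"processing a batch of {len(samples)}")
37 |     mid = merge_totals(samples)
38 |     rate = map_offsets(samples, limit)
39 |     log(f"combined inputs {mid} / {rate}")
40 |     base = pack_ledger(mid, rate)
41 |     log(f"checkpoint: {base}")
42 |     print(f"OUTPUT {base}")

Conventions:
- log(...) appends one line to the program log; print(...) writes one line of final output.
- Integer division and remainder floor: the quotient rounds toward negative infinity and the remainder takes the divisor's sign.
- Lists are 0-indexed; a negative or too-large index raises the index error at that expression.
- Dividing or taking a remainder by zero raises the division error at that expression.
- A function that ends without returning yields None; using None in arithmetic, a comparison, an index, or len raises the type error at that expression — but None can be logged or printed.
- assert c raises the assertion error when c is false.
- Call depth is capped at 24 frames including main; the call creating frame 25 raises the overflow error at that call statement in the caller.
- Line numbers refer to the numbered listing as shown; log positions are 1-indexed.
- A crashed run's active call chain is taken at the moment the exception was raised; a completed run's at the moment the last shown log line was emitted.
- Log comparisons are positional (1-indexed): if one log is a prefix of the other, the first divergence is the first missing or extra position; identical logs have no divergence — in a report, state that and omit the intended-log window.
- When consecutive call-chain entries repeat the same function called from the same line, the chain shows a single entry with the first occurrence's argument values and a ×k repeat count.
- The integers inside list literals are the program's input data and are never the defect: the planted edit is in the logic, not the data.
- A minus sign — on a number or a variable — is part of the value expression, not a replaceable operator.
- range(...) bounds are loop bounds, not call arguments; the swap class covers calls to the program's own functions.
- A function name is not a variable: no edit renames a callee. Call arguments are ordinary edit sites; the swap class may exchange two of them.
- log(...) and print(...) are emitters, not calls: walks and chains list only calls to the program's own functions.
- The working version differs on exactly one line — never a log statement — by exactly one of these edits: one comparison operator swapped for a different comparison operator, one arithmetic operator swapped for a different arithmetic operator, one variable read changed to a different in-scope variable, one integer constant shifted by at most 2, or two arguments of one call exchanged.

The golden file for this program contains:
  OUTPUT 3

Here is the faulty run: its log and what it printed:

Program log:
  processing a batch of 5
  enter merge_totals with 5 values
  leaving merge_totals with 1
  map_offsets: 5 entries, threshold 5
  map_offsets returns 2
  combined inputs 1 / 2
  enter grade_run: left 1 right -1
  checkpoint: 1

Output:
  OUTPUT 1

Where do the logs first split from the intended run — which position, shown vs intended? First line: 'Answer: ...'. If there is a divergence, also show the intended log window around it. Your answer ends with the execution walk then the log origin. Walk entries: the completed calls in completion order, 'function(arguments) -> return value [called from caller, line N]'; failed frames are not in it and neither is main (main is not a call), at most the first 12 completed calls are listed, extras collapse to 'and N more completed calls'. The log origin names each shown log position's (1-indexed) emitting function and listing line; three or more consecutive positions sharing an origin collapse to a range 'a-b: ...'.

Answer: at position 3 the run shows 'leaving merge_totals with 1' where the working version logs 'leaving merge_totals with 3'.
Intended log window:
  1: processing a batch of 5
  2: enter merge_totals with 5 values
  3: leaving merge_totals with 3
  4: map_offsets: 5 entries, threshold 5
Execution walk:
  merge_totals([2, 5, 7, 4, 10]) -> 1  [called from main, line 37]
  map_offsets([2, 5, 7, 4, 10], 5) -> 2  [called from main, line 38]
  grade_run(1, -1) -> 1  [called from pack_ledger, line 31]
  pack_ledger(1, 2) -> 1  [called from main, line 40]
Log line origins:
  1 — main, line 36
  2 — merge_totals, line 2
  3 — merge_totals, line 7
  4 — map_offsets, line 11
  5 — map_offsets, line 16
  6 — main, line 39
  7 — grade_run, line 20
  8 — main, line 41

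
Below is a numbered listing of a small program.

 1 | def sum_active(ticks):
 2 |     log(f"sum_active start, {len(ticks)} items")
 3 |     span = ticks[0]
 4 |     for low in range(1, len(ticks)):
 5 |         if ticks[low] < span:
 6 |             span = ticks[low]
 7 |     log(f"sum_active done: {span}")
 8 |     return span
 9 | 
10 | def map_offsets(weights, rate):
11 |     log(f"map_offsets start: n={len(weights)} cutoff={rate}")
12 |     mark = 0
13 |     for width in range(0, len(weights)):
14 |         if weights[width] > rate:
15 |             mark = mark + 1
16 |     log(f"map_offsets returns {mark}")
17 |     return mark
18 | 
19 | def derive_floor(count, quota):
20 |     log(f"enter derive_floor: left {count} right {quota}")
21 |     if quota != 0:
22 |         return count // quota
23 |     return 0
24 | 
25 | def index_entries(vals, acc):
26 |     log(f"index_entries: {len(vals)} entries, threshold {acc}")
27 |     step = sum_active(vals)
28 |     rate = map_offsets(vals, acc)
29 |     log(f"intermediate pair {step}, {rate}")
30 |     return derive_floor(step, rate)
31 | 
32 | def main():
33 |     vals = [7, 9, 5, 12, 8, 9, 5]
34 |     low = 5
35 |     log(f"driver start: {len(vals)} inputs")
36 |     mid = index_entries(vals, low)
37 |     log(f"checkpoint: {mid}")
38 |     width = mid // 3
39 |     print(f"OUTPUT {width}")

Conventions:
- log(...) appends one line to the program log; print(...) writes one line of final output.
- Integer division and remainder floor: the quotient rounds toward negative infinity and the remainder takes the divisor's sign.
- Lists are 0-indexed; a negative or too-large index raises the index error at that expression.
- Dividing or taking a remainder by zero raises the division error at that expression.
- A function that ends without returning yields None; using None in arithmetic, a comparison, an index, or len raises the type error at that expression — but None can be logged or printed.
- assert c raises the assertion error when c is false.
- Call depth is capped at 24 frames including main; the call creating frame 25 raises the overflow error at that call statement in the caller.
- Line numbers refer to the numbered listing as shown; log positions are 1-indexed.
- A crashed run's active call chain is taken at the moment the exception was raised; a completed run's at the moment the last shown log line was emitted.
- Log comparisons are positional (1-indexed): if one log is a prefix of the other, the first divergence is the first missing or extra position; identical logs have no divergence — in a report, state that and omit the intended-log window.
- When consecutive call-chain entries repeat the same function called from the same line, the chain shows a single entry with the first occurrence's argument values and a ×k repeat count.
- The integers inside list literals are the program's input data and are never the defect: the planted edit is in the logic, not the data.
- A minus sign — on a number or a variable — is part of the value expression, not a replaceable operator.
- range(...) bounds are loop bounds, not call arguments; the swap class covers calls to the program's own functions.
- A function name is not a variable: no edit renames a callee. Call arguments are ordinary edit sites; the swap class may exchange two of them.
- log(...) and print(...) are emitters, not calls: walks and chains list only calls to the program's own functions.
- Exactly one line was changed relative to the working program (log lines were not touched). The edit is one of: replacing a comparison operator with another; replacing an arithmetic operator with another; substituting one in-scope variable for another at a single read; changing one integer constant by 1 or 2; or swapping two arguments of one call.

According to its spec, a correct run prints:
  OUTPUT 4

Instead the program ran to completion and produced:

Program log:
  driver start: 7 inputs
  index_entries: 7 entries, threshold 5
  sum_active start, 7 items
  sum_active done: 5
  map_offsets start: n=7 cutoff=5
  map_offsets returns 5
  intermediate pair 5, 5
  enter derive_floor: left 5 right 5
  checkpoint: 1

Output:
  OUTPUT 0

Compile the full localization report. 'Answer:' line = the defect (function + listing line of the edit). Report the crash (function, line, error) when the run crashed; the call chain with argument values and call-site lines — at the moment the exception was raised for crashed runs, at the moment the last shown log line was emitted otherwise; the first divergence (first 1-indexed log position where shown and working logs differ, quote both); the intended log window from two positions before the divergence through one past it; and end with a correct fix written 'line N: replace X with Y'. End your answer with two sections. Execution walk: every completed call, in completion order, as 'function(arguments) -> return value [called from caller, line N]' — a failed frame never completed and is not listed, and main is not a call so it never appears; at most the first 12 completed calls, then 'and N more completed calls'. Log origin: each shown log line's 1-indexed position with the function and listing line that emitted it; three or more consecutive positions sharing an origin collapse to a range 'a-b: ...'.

Answer: the defect is in main at line 38.
Core observation: Nothing in the log betrays the bug — only the output does.
Call chain: main.
First divergence: there is none — every log position agrees.
Execution walk:
  sum_active([7, 9, 5, 12, 8, 9, 5]) -> 5  [called from index_entries, line 27]
  map_offsets([7, 9, 5, 12, 8, 9, 5], 5) -> 5  [called from index_entries, line 28]
  derive_floor(5, 5) -> 1  [called from index_entries, line 30]
  index_entries([7, 9, 5, 12, 8, 9, 5], 5) -> 1  [called from main, line 36]
Log line origins:
  1 — main, line 35
  2 — index_entries, line 26
  3 — sum_active, line 2
  4 — sum_active, line 7
  5 — map_offsets, line 11
  6 — map_offsets, line 16
  7 — index_entries, line 29
  8 — derive_floor, line 20
  9 — main, line 37
A correct fix: line 38: replace `//` with `+`.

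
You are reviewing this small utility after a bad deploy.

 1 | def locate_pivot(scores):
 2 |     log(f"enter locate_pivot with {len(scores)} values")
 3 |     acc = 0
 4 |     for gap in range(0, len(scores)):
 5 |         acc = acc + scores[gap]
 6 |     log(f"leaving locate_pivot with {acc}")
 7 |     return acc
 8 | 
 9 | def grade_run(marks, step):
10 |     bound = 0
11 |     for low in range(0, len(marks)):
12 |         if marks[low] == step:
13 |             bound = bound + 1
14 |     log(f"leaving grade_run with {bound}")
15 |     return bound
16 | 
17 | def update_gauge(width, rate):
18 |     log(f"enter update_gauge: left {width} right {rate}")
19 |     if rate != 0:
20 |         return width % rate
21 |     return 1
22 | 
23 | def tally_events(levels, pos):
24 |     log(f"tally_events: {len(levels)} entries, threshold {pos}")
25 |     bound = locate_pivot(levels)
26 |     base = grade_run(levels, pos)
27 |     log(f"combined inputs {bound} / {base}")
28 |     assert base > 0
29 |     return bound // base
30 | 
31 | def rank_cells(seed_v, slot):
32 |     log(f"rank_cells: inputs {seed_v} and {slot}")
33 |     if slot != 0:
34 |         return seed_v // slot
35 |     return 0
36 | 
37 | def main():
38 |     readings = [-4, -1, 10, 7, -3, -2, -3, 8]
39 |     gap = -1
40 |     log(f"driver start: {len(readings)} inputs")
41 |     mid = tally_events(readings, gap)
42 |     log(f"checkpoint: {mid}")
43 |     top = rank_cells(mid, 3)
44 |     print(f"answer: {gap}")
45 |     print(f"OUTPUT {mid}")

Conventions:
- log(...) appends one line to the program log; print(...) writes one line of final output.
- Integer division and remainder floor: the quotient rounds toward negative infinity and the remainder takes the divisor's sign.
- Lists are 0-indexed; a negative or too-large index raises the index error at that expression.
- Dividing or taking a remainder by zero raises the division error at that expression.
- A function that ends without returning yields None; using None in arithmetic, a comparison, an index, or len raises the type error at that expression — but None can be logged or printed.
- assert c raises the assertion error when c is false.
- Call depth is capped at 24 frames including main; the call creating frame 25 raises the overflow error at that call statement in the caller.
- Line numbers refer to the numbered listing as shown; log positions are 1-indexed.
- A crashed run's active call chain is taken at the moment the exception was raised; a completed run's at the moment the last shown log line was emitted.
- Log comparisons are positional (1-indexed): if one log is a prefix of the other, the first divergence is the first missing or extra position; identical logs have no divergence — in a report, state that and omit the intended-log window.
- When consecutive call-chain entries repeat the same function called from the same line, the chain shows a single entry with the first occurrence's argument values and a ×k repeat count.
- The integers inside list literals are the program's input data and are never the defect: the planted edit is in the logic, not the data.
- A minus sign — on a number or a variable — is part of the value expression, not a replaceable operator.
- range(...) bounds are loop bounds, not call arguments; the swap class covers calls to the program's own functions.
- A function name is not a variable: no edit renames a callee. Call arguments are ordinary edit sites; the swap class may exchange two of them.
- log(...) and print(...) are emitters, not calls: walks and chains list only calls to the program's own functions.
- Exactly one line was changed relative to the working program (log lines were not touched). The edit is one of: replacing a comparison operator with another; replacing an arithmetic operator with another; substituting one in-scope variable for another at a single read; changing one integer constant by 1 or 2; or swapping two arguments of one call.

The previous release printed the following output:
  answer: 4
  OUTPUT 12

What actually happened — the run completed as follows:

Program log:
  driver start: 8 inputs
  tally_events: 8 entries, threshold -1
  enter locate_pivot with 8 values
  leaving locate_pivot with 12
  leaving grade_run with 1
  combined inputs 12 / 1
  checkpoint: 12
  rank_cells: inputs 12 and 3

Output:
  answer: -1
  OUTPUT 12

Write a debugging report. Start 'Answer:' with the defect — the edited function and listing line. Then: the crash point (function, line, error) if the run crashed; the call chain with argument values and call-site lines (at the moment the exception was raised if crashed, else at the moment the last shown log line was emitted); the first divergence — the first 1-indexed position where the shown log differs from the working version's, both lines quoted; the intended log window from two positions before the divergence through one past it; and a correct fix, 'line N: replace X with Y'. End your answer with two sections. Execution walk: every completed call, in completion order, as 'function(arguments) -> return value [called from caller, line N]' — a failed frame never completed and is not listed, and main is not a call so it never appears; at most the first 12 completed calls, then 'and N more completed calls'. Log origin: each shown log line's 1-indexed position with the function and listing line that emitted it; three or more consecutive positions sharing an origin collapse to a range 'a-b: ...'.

Answer: the defect is in main at line 44.
The tell: The two runs log identically and part ways only at the printed values.
Call chain: main -> rank_cells(12, 3) (called at line 43).
First divergence: none — the logs agree in full.
Execution walk:
  locate_pivot([-4, -1, 10, 7, -3, -2, -3, 8]) -> 12  [called from tally_events, line 25]
  grade_run([-4, -1, 10, 7, -3, -2, -3, 8], -1) -> 1  [called from tally_events, line 26]
  tally_events([-4, -1, 10, 7, -3, -2, -3, 8], -1) -> 12  [called from main, line 41]
  rank_cells(12, 3) -> 4  [called from main, line 43]
Origin of each log line:
  1: from main, line 40
  2: from tally_events, line 24
  3: from locate_pivot, line 2
  4: from locate_pivot, line 6
  5: from grade_run, line 14
  6: from tally_events, line 27
  7: from main, line 42
  8: from rank_cells, line 32
A correct fix: line 44: replace `gap` with `top`.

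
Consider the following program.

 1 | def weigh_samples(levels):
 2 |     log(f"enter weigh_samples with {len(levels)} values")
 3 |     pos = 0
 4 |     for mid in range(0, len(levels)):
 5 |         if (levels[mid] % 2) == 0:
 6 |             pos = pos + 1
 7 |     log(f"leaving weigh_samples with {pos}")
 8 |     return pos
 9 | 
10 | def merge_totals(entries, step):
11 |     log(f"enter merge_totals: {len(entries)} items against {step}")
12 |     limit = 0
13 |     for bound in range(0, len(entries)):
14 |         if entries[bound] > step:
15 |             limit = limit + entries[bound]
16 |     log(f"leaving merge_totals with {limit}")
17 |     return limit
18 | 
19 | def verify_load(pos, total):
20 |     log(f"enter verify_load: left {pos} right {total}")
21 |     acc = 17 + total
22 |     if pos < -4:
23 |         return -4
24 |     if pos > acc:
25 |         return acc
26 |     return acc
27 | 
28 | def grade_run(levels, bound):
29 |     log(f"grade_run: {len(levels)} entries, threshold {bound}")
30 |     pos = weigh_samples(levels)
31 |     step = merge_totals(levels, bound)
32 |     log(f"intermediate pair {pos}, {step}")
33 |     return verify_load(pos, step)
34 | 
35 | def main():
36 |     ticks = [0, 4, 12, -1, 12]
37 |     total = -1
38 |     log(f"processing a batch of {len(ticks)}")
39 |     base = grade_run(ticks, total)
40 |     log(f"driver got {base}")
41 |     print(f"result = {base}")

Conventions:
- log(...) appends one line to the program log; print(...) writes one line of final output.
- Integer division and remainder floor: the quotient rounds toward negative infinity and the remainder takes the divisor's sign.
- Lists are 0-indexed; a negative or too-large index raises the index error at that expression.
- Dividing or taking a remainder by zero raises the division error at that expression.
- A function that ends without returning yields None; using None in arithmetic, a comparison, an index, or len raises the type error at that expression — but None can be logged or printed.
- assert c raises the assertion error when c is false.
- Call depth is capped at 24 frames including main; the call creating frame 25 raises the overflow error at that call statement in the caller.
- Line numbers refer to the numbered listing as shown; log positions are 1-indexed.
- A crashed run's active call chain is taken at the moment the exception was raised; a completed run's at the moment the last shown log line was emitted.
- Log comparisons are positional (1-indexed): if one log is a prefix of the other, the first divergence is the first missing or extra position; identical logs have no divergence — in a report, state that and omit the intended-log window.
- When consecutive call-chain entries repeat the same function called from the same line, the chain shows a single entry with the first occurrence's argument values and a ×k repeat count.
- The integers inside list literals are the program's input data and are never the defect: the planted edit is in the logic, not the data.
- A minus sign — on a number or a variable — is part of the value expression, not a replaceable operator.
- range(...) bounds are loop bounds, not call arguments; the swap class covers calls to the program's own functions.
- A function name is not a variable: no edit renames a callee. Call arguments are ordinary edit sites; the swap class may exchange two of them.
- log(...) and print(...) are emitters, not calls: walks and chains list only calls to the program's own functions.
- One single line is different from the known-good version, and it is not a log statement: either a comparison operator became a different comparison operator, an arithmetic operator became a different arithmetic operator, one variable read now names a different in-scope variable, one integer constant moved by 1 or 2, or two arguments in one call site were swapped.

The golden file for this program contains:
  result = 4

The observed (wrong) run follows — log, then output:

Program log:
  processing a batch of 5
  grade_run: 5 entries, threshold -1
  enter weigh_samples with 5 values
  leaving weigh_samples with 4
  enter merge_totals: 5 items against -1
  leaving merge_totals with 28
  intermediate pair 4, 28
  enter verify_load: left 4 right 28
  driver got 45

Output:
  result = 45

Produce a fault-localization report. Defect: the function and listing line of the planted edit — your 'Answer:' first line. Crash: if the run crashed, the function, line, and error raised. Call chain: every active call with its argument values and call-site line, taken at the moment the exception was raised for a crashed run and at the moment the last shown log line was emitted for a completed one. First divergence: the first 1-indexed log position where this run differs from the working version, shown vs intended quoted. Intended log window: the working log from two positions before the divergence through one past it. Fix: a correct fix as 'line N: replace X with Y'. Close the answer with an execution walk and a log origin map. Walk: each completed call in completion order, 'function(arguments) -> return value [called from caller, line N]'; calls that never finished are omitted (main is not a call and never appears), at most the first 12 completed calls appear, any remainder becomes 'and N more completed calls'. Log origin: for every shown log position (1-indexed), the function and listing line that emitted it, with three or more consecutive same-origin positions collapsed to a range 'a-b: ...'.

Answer: the defect is in verify_load at line 26.
Key fact: The log first diverges at position 9: the faulty run prints 'driver got 45' where the working version prints 'driver got 4'.
Call chain: main.
First divergence: position 9 — the shown line 'driver got 45' should read 'driver got 4'.
Intended log window:
  7: intermediate pair 4, 28
  8: enter verify_load: left 4 right 28
  9: driver got 4
Execution walk:
  weigh_samples([0, 4, 12, -1, 12]) -> 4  [called from grade_run, line 30]
  merge_totals([0, 4, 12, -1, 12], -1) -> 28  [called from grade_run, line 31]
  verify_load(4, 28) -> 45  [called from grade_run, line 33]
  grade_run([0, 4, 12, -1, 12], -1) -> 45  [called from main, line 39]
Log origins:
  1: logged in main at line 38
  2: logged in grade_run at line 29
  3: logged in weigh_samples at line 2
  4: logged in weigh_samples at line 7
  5: logged in merge_totals at line 11
  6: logged in merge_totals at line 16
  7: logged in grade_run at line 32
  8: logged in verify_load at line 20
  9: logged in main at line 40
A correct fix: line 26: replace `acc` with `pos`.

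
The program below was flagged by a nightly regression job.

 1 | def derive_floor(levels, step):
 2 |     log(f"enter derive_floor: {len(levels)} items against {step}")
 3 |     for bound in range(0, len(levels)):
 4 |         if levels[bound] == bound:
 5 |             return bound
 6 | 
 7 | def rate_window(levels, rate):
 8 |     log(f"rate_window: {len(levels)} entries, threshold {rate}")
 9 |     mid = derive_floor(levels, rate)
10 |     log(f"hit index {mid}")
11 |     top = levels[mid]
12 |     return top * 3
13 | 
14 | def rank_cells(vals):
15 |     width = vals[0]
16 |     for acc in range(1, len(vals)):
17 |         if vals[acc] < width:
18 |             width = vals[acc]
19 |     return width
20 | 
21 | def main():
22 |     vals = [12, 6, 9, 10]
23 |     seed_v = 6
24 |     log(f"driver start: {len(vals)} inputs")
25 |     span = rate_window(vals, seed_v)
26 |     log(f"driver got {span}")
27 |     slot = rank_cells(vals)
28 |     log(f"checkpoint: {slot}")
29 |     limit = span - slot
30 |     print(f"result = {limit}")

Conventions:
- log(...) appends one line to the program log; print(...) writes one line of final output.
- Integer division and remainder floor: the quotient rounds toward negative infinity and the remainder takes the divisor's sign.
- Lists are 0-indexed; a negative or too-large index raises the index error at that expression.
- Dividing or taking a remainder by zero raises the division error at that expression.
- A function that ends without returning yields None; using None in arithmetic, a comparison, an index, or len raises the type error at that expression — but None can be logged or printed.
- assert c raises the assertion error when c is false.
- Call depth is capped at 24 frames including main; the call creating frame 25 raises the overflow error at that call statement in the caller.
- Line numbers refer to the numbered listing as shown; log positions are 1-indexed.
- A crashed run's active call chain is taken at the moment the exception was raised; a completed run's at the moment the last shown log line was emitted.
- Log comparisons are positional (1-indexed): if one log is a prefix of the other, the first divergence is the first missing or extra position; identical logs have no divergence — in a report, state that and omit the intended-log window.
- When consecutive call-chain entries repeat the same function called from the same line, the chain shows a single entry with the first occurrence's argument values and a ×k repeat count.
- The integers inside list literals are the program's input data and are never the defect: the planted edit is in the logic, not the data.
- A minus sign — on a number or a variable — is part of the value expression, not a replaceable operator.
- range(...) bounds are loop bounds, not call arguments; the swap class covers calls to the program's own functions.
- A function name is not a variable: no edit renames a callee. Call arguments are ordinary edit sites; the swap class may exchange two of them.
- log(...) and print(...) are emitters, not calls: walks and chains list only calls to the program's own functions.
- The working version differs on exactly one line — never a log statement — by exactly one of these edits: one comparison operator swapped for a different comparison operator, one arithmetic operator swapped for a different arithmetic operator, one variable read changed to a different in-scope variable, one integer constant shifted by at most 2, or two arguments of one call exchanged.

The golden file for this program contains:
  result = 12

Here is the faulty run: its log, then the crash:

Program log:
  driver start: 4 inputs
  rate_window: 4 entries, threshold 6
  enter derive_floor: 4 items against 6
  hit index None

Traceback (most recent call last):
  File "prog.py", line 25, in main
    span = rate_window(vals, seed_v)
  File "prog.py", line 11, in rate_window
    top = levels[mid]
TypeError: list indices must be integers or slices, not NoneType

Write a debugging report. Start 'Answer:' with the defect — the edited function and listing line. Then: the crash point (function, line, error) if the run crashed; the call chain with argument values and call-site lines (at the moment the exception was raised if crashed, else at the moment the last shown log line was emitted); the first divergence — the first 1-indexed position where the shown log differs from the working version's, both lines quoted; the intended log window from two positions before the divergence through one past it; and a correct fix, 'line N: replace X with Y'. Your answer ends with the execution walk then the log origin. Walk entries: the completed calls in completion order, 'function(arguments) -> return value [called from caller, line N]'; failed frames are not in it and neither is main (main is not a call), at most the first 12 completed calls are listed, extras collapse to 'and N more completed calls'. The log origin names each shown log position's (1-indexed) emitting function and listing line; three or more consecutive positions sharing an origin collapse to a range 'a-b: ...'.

Answer: the defect is in derive_floor at line 4.
Key fact: The earliest visible damage is log position 4 — 'hit index None' rather than the intended 'hit index 1'.
Crash: rate_window, line 11, TypeError.
Call chain: main -> rate_window([12, 6, 9, 10], 6) (called at line 25).
First divergence: position 4 — shown 'hit index None', intended 'hit index 1'.
Intended log window:
  2: rate_window: 4 entries, threshold 6
  3: enter derive_floor: 4 items against 6
  4: hit index 1
  5: driver got 18
Execution walk:
  derive_floor([12, 6, 9, 10], 6) -> None  [called from rate_window, line 9]
Origin of each log line:
  1: from main, line 24
  2: from rate_window, line 8
  3: from derive_floor, line 2
  4: from rate_window, line 10
A correct fix: line 4: replace `levels[bound] == bound` with `levels[bound] == step`.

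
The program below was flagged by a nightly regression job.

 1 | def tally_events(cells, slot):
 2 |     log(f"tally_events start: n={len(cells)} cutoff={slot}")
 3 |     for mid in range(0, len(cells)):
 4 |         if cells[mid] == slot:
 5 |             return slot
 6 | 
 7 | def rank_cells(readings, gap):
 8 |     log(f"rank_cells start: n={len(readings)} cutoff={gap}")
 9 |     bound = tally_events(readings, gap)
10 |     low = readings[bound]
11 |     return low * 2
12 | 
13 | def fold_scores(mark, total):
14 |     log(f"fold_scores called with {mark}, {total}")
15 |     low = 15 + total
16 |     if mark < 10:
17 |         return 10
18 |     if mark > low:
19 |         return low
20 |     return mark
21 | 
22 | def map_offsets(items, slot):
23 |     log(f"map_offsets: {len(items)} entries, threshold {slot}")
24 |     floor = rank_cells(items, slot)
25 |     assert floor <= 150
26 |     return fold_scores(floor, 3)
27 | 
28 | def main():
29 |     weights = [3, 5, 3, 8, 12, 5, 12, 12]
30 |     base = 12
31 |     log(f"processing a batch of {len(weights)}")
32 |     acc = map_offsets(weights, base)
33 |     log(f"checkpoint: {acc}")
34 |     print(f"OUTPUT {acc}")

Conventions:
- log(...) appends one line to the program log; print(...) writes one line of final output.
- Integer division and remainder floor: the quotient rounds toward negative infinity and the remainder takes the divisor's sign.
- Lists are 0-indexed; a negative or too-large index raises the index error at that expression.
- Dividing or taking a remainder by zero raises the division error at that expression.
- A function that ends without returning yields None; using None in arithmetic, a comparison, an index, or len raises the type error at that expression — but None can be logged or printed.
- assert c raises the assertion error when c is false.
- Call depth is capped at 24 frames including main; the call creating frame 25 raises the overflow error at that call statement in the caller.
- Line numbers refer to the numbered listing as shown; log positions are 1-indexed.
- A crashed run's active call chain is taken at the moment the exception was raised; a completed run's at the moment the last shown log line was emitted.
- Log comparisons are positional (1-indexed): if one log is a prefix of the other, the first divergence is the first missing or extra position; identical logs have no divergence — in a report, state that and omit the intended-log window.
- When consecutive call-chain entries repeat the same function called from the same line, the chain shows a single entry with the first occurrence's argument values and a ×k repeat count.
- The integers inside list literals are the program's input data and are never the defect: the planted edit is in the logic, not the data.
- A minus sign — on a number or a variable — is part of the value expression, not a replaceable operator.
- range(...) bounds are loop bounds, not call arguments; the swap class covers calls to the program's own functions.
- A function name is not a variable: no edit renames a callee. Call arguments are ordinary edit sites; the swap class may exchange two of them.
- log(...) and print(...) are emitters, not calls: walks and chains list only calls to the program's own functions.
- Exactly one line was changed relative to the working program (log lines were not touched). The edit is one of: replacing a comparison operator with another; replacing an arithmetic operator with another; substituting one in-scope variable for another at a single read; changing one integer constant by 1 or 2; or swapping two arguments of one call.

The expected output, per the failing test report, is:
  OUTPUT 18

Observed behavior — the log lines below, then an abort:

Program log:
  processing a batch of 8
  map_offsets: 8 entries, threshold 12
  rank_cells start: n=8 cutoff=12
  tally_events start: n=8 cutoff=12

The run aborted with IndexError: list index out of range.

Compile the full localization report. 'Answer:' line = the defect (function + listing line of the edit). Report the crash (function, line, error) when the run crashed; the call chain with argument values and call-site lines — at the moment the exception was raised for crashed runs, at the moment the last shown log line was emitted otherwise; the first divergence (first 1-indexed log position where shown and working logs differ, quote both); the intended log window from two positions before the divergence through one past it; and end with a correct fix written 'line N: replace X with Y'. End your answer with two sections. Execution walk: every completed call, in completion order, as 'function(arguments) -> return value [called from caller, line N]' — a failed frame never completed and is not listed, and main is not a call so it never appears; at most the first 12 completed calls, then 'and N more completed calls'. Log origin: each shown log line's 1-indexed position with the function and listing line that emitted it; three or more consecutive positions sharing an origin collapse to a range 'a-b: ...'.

Answer: the defect is in tally_events at line 5.
Key fact: The log ends early — 4 lines, where the working version next logs 'fold_scores called with 24, 3'.
Crash: rank_cells, line 10, IndexError.
Call chain: main -> map_offsets([3, 5, 3, 8, 12, 5, 12, 12], 12) (called at line 32) -> rank_cells([3, 5, 3, 8, 12, 5, 12, 12], 12) (called at line 24).
First divergence: position 5 (shown log ended at 4 lines; the working version continues: 'fold_scores called with 24, 3').
Intended log window:
  3: rank_cells start: n=8 cutoff=12
  4: tally_events start: n=8 cutoff=12
  5: fold_scores called with 24, 3
  6: checkpoint: 18
Execution walk:
  tally_events([3, 5, 3, 8, 12, 5, 12, 12], 12) -> 12  [called from rank_cells, line 9]
Log line origins:
  1: from main, line 31
  2: from map_offsets, line 23
  3: from rank_cells, line 8
  4: from tally_events, line 2
A correct fix: line 5: replace `slot` with `mid`.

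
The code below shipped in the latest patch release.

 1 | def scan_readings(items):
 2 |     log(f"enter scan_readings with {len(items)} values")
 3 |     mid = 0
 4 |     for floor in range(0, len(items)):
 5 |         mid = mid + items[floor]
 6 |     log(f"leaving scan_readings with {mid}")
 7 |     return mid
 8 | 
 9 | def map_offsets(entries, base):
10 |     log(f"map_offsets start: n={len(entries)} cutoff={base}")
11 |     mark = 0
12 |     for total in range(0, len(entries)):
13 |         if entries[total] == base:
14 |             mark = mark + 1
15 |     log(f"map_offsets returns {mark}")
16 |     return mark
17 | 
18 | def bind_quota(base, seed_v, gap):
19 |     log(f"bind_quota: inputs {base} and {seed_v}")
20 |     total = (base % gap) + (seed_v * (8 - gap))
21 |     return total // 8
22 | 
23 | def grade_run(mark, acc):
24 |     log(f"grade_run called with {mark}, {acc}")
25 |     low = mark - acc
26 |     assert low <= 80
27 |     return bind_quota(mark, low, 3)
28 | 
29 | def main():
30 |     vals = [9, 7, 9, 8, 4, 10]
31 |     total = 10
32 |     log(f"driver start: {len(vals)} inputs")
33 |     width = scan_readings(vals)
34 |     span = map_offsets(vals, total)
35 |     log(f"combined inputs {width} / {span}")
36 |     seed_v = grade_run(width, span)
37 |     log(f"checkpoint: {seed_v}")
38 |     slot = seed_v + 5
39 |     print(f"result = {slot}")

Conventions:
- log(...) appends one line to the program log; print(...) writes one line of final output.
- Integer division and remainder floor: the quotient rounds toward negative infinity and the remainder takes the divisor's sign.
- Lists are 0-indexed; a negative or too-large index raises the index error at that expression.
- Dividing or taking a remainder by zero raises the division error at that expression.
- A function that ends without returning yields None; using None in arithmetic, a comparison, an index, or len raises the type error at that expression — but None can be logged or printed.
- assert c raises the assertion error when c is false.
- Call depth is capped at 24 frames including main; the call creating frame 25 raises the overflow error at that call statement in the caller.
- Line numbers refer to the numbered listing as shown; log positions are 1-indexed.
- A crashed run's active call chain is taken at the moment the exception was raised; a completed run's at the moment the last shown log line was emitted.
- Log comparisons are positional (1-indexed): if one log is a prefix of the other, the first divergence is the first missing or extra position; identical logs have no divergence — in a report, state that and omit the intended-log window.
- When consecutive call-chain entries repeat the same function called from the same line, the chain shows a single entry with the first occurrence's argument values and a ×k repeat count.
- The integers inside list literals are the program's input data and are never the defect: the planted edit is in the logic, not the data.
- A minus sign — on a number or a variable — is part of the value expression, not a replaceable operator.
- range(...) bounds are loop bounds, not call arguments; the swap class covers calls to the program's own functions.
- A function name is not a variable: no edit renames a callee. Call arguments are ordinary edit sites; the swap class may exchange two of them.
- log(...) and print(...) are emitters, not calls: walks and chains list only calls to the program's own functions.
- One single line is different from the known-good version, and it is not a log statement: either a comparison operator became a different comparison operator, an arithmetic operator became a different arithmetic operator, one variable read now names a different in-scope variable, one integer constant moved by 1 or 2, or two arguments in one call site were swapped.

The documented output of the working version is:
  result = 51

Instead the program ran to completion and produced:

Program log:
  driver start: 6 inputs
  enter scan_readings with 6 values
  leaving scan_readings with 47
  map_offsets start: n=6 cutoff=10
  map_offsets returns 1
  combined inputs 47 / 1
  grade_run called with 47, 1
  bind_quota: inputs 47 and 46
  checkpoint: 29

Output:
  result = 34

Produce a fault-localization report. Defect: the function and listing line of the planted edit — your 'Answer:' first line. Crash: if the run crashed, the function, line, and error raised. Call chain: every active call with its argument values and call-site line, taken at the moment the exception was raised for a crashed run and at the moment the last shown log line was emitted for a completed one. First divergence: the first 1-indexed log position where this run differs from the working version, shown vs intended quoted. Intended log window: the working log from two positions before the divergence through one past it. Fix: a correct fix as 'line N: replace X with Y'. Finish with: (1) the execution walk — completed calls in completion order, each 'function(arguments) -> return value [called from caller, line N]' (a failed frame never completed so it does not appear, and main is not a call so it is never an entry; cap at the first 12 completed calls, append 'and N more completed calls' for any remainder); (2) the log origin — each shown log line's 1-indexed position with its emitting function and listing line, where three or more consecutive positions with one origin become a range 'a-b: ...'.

Answer: the defect is in bind_quota at line 20.
Key fact: Log line 9 is where behavior first shows: 'checkpoint: 29' appears instead of 'checkpoint: 46'.
Call chain: main.
First divergence: at position 9 the run shows 'checkpoint: 29' where the working version logs 'checkpoint: 46'.
Intended log window:
  7: grade_run called with 47, 1
  8: bind_quota: inputs 47 and 46
  9: checkpoint: 46
Execution walk:
  scan_readings([9, 7, 9, 8, 4, 10]) -> 47  [called from main, line 33]
  map_offsets([9, 7, 9, 8, 4, 10], 10) -> 1  [called from main, line 34]
  bind_quota(47, 46, 3) -> 29  [called from grade_run, line 27]
  grade_run(47, 1) -> 29  [called from main, line 36]
Log line origins:
  1: emitted by main (line 32)
  2: emitted by scan_readings (line 2)
  3: emitted by scan_readings (line 6)
  4: emitted by map_offsets (line 10)
  5: emitted by map_offsets (line 15)
  6: emitted by main (line 35)
  7: emitted by grade_run (line 24)
  8: emitted by bind_quota (line 19)
  9: emitted by main (line 37)
A correct fix: line 20: replace `%` with `*`.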